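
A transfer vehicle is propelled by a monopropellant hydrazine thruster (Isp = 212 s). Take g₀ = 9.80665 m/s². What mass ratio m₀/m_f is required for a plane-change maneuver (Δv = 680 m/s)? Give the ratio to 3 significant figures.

v_e = Isp · g₀ = 212 × 9.80665 = 2079.0 m/s.
From the ideal rocket equation, m₀/m_f = exp(Δv / v_e) = exp(680 / 2079.0) = exp(0.3271) = 1.3869.

mass ratio ≈ 1.39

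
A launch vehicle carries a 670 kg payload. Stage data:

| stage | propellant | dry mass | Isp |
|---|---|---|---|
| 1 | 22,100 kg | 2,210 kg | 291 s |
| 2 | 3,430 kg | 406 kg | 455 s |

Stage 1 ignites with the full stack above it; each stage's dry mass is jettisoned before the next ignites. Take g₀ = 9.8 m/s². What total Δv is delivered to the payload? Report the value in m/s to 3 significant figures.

Δv ≈ 10500 m/s

Ignition mass of stage 1 = 22,100+2,210 + 3,430+406 + 670 = 28,816 kg.
Stage 1: m₀ = 28,816 kg, m_f = 28,816 − 22,100 = 6,716 kg; Δv = 291×9.8×ln(4.291) = 2851.8×1.4564 ≈ 4153 m/s.
Stage 2: m₀ = 4,506 kg, m_f = 4,506 − 3,430 = 1,076 kg; Δv = 455×9.8×ln(4.188) = 4459.0×1.4322 ≈ 6386 m/s.
Total Δv = 4153 + 6386 = 10539 m/s.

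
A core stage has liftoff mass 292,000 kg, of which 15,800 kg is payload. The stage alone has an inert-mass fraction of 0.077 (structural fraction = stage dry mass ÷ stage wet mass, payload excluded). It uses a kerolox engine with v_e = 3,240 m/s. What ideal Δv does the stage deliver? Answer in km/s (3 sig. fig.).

Stage wet mass = m₀ − payload = 292,000 − 15,800 = 276,200 kg.
Stage dry mass = ε × stage wet mass = 0.077 × 276,200 = 21,267.4 kg.
Burnout mass m_f = stage dry + payload = 21,267.4 + 15,800 = 37,067.4 kg.
Rocket equation: Δv = v_e · ln(292,000/37,067.4) = 3240.0 × ln(7.878) = 3240.0 × 2.0640 ≈ 6687 m/s.

Δv ≈ 6.69 km/s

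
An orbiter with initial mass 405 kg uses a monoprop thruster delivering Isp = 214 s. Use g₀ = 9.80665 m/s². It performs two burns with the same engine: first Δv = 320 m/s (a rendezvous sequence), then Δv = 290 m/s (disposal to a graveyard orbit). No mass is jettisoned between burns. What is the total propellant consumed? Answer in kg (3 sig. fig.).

total propellant consumed ≈ 102 kg

v_e = Isp · g₀ = 214 × 9.80665 = 2098.6 m/s.
After the first burn: m = 405 × exp(−320/2098.6) = 405 × 0.85858 = 347.725 kg.
After the second burn: m = 347.725 × exp(−290/2098.6) = 347.725 × 0.87094 = 302.848 kg.
Total propellant = m₀ − m_final = 405 − 302.848 = 102.152 kg.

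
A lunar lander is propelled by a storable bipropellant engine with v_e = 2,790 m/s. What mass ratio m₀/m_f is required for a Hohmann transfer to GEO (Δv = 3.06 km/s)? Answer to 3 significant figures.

m₀/m_f = exp(Δv / v_e) = exp(3060 / 2790.0) = exp(1.0968) = 2.9945.

mass ratio ≈ 2.99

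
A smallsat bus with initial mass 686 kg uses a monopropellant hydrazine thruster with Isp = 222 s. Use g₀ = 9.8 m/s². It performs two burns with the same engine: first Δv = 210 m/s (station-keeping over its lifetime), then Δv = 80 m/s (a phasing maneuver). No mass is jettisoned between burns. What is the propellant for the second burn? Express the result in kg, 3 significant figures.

propellant for the second burn ≈ 22.5 kg

v_e = Isp · g₀ = 222 × 9.8 = 2175.6 m/s.
After the first burn: m = 686 × exp(−210/2175.6) = 686 × 0.90799 = 622.881 kg.
After the second burn: m = 622.881 × exp(−80/2175.6) = 622.881 × 0.96390 = 600.395 kg.
Second-burn propellant = 622.881 − 600.395 = 22.486 kg.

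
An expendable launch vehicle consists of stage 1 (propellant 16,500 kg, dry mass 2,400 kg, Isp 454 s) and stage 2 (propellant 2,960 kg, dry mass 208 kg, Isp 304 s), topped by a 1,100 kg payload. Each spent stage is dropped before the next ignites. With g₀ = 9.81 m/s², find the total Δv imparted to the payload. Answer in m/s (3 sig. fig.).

Ignition mass of stage 1 = 16,500+2,400 + 2,960+208 + 1,100 = 23,168 kg.
Stage 1: m₀ = 23,168 kg, m_f = 23,168 − 16,500 = 6,668 kg; Δv = 454×9.81×ln(3.475) = 4453.7×1.2455 ≈ 5547 m/s.
Stage 2: m₀ = 4,268 kg, m_f = 4,268 − 2,960 = 1,308 kg; Δv = 304×9.81×ln(3.263) = 2982.2×1.1826 ≈ 3527 m/s.
Total Δv = 5547 + 3527 = 9074 m/s.

Δv ≈ 9070 m/s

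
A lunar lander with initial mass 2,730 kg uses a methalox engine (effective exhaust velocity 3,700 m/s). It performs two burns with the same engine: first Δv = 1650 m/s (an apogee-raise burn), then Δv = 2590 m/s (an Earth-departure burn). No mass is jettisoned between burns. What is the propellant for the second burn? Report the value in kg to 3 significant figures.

propellant for the second burn ≈ 880 kg

After the first burn: m = 2730 × exp(−1650/3700.0) = 2730 × 0.64022 = 1,747.8 kg.
After the second burn: m = 1,747.8 × exp(−2590/3700.0) = 1,747.8 × 0.49659 = 867.94 kg.
Second-burn propellant = 1,747.8 − 867.94 = 879.86 kg.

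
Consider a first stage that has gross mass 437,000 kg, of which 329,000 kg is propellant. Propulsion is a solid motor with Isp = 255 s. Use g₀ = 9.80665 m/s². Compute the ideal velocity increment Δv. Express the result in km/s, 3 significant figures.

v_e = Isp · g₀ = 255 × 9.80665 = 2500.7 m/s.
m_f = m₀ − m_prop = 437,000 − 329,000 = 108,000 kg.
By the Tsiolkovsky rocket equation, Δv = v_e · ln(m₀/m_f) = 2500.7 × ln(4.046) = 2500.7 × 1.3978 ≈ 3495.5 m/s.

Δv ≈ 3.50 km/s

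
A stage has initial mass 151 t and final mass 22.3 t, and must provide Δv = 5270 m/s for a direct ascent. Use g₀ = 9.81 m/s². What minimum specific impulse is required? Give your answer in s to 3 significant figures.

Isp ≈ 281 s

ln(m₀/m_f) = ln(151000/22300) = ln(6.771) = 1.9127.
Using Δv = v_e ln(m₀/m_f): v_e = Δv / ln(m₀/m_f) = 5270 / 1.9127 = 2755.3 m/s.
Isp = v_e / g₀ = 2755.3 / 9.81 = 280.9 s.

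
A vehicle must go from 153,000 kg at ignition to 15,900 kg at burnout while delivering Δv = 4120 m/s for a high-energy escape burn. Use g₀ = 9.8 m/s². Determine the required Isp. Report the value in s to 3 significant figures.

Isp ≈ 186 s

ln(m₀/m_f) = ln(153000/15900) = ln(9.623) = 2.2641.
Rocket equation: v_e = Δv / ln(m₀/m_f) = 4120 / 2.2641 = 1819.7 m/s.
Isp = v_e / g₀ = 1819.7 / 9.8 = 185.7 s.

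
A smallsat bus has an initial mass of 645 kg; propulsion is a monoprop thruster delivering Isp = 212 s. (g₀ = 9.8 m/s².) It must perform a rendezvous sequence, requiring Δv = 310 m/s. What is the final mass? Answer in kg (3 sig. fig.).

v_e = Isp · g₀ = 212 × 9.8 = 2077.6 m/s.
m₀/m_f = exp(Δv / v_e) = exp(310 / 2077.6) = exp(0.1492) = 1.1609.
m_f = m₀ / 1.1609 = 645 / 1.1609 = 555.603 kg.

final mass ≈ 556 kg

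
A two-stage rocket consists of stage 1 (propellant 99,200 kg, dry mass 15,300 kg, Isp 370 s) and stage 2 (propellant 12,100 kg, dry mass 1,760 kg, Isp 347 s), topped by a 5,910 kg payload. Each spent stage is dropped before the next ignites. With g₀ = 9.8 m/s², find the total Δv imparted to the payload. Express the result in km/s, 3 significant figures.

Δv ≈ 8.09 km/s

Ignition mass of stage 1 = 99,200+15,300 + 12,100+1,760 + 5,910 = 134,270 kg.
Stage 1: m₀ = 134,270 kg, m_f = 134,270 − 99,200 = 35,070 kg; Δv = 370×9.8×ln(3.829) = 3626.0×1.3425 ≈ 4868 m/s.
Stage 2: m₀ = 19,770 kg, m_f = 19,770 − 12,100 = 7,670 kg; Δv = 347×9.8×ln(2.578) = 3400.6×0.9468 ≈ 3220 m/s.
Total Δv = 4868 + 3220 = 8088 m/s.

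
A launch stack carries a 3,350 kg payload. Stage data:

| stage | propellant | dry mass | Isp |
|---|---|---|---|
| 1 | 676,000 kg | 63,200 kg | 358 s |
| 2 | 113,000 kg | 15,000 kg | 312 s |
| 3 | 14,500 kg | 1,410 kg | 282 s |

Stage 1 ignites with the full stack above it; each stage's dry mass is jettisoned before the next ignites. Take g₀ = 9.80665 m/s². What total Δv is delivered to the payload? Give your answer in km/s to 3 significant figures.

Ignition mass of stage 1 = 676,000+63,200 + 113,000+15,000 + 14,500+1,410 + 3,350 = 886,460 kg.
Stage 1: m₀ = 886,460 kg, m_f = 886,460 − 676,000 = 210,460 kg; Δv = 358×9.80665×ln(4.212) = 3510.8×1.4379 ≈ 5048 m/s.
Stage 2: m₀ = 147,260 kg, m_f = 147,260 − 113,000 = 34,260 kg; Δv = 312×9.80665×ln(4.298) = 3059.7×1.4582 ≈ 4462 m/s.
Stage 3: m₀ = 19,260 kg, m_f = 19,260 − 14,500 = 4,760 kg; Δv = 282×9.80665×ln(4.046) = 2765.5×1.3978 ≈ 3866 m/s.
Total Δv = 5048 + 4462 + 3866 = 13376 m/s.

Δv ≈ 13.4 km/s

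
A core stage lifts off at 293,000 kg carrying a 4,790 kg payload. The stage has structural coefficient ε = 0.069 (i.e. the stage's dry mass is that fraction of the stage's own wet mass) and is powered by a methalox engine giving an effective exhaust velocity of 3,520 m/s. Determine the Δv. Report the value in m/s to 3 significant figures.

Δv ≈ 8710 m/s

Stage wet mass = m₀ − payload = 293,000 − 4,790 = 288,210 kg.
Stage dry mass = ε × stage wet mass = 0.069 × 288,210 = 19,886.5 kg.
Burnout mass m_f = stage dry + payload = 19,886.5 + 4,790 = 24,676.5 kg.
Using Δv = v_e ln(m₀/m_f): Δv = v_e · ln(293,000/24,676.5) = 3520.0 × ln(11.87) = 3520.0 × 2.4743 ≈ 8710 m/s.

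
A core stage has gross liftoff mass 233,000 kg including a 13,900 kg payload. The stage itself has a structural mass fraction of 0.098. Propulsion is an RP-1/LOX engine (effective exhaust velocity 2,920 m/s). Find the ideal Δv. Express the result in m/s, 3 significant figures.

Stage wet mass = m₀ − payload = 233,000 − 13,900 = 219,100 kg.
Stage dry mass = ε × stage wet mass = 0.098 × 219,100 = 21,471.8 kg.
Burnout mass m_f = stage dry + payload = 21,471.8 + 13,900 = 35,371.8 kg.
From the ideal rocket equation, Δv = v_e · ln(233,000/35,371.8) = 2920.0 × ln(6.587) = 2920.0 × 1.8851 ≈ 5505 m/s.

Δv ≈ 5500 m/s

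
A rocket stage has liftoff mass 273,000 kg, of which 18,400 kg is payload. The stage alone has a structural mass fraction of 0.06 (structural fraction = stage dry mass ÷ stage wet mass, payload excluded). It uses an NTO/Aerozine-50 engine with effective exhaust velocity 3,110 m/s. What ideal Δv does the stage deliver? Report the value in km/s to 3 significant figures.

Δv ≈ 6.51 km/s

Stage wet mass = m₀ − payload = 273,000 − 18,400 = 254,600 kg.
Stage dry mass = ε × stage wet mass = 0.06 × 254,600 = 15,276 kg.
Burnout mass m_f = stage dry + payload = 15,276 + 18,400 = 33,676 kg.
Δv = v_e · ln(273,000/33,676) = 3110.0 × ln(8.107) = 3110.0 × 2.0927 ≈ 6508 m/s.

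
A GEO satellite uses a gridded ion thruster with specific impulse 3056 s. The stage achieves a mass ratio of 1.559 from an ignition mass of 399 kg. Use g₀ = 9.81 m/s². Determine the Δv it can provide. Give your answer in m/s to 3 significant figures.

Δv ≈ 13300 m/s

v_e = Isp · g₀ = 3056 × 9.81 = 29979.4 m/s.
Δv = v_e · ln(1.559) = 29979.4 × 0.4440 ≈ 13312.2 m/s.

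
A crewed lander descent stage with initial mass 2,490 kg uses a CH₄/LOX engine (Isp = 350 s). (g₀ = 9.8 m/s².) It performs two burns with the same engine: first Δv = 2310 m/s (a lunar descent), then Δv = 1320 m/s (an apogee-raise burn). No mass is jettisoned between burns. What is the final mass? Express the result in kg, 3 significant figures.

v_e = Isp · g₀ = 350 × 9.8 = 3430.0 m/s.
After the first burn: m = 2490 × exp(−2310/3430.0) = 2490 × 0.50994 = 1,269.75 kg.
After the second burn: m = 1,269.75 × exp(−1320/3430.0) = 1,269.75 × 0.68056 = 864.141 kg.

final mass ≈ 864 kg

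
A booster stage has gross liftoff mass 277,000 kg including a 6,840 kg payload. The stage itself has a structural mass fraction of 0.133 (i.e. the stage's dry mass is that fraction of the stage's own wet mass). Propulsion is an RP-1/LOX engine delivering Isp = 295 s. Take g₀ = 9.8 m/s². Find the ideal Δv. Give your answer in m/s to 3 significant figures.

Stage wet mass = m₀ − payload = 277,000 − 6,840 = 270,160 kg.
Stage dry mass = ε × stage wet mass = 0.133 × 270,160 = 35,931.3 kg.
Burnout mass m_f = stage dry + payload = 35,931.3 + 6,840 = 42,771.3 kg.
v_e = Isp · g₀ = 295 × 9.8 = 2891.0 m/s.
Rocket equation: Δv = v_e · ln(277,000/42,771.3) = 2891.0 × ln(6.476) = 2891.0 × 1.8682 ≈ 5401 m/s.

Δv ≈ 5400 m/s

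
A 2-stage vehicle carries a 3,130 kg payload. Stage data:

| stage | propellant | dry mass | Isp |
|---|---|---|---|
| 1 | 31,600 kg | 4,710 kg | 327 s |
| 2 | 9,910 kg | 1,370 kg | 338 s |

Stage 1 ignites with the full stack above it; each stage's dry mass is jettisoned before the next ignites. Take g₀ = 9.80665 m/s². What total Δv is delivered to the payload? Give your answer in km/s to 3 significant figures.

Δv ≈ 6.99 km/s

Ignition mass of stage 1 = 31,600+4,710 + 9,910+1,370 + 3,130 = 50,720 kg.
Stage 1: m₀ = 50,720 kg, m_f = 50,720 − 31,600 = 19,120 kg; Δv = 327×9.80665×ln(2.653) = 3206.8×0.9756 ≈ 3128 m/s.
Stage 2: m₀ = 14,410 kg, m_f = 14,410 − 9,910 = 4,500 kg; Δv = 338×9.80665×ln(3.202) = 3314.6×1.1638 ≈ 3858 m/s.
Total Δv = 3128 + 3858 = 6986 m/s.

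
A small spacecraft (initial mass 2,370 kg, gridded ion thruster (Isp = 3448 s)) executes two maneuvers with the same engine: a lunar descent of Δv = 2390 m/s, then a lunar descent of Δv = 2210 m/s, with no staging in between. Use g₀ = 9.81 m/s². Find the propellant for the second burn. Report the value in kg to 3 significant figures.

propellant for the second burn ≈ 140 kg

v_e = Isp · g₀ = 3448 × 9.81 = 33824.9 m/s.
After the first burn: m = 2370 × exp(−2390/33824.9) = 2370 × 0.93178 = 2,208.32 kg.
After the second burn: m = 2,208.32 × exp(−2210/33824.9) = 2,208.32 × 0.93675 = 2,068.64 kg.
Second-burn propellant = 2,208.32 − 2,068.64 = 139.68 kg.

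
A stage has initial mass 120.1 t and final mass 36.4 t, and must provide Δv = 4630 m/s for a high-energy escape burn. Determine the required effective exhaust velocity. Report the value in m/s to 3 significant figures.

ln(m₀/m_f) = ln(120100/36400) = ln(3.299) = 1.1938.
Rocket equation: v_e = Δv / ln(m₀/m_f) = 4630 / 1.1938 = 3878.5 m/s.

v_e ≈ 3880 m/s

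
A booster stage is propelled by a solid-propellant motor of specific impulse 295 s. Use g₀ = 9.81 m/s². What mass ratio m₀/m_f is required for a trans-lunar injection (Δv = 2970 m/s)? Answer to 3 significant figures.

v_e = Isp · g₀ = 295 × 9.81 = 2894.0 m/s.
By the Tsiolkovsky rocket equation, m₀/m_f = exp(Δv / v_e) = exp(2970 / 2894.0) = exp(1.0263) = 2.7907.

mass ratio ≈ 2.79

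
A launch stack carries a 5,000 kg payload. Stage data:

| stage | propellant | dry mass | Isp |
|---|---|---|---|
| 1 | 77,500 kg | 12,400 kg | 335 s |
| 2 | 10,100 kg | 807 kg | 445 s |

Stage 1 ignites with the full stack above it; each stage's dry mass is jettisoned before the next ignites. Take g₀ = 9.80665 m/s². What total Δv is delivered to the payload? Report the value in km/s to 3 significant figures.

Ignition mass of stage 1 = 77,500+12,400 + 10,100+807 + 5,000 = 105,807 kg.
Stage 1: m₀ = 105,807 kg, m_f = 105,807 − 77,500 = 28,307 kg; Δv = 335×9.80665×ln(3.738) = 3285.2×1.3185 ≈ 4332 m/s.
Stage 2: m₀ = 15,907 kg, m_f = 15,907 − 10,100 = 5,807 kg; Δv = 445×9.80665×ln(2.739) = 4364.0×1.0077 ≈ 4398 m/s.
Total Δv = 4332 + 4398 = 8730 m/s.

Δv ≈ 8.73 km/s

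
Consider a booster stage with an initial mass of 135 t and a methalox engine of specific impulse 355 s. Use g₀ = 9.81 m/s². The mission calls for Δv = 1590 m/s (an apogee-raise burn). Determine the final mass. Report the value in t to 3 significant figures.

final mass ≈ 85.5 t

v_e = Isp · g₀ = 355 × 9.81 = 3482.6 m/s.
m₀/m_f = exp(Δv / v_e) = exp(1590 / 3482.6) = exp(0.4566) = 1.5786.
m_f = m₀ / 1.5786 = 135 / 1.5786 = 85.5188 t.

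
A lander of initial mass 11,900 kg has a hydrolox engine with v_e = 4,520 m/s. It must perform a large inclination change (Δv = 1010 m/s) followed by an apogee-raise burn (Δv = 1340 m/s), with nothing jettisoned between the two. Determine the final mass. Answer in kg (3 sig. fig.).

After the first burn: m = 11900 × exp(−1010/4520.0) = 11900 × 0.79975 = 9,517.03 kg.
After the second burn: m = 9,517.03 × exp(−1340/4520.0) = 9,517.03 × 0.74345 = 7,075.44 kg.

final mass ≈ 7080 kg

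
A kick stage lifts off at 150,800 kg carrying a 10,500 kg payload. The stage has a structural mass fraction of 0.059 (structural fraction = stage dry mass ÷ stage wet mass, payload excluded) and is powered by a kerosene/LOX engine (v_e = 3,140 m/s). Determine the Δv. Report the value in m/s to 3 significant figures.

Stage wet mass = m₀ − payload = 150,800 − 10,500 = 140,300 kg.
Stage dry mass = ε × stage wet mass = 0.059 × 140,300 = 8,277.7 kg.
Burnout mass m_f = stage dry + payload = 8,277.7 + 10,500 = 18,777.7 kg.
By the Tsiolkovsky rocket equation, Δv = v_e · ln(150,800/18,777.7) = 3140.0 × ln(8.031) = 3140.0 × 2.0833 ≈ 6542 m/s.

Δv ≈ 6540 m/s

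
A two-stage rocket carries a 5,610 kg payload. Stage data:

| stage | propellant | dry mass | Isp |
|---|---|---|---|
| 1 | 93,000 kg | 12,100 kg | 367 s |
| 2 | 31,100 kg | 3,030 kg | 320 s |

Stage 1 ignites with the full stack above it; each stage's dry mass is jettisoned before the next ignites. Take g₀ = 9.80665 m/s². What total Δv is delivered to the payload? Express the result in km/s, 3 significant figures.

Δv ≈ 8.49 km/s

Ignition mass of stage 1 = 93,000+12,100 + 31,100+3,030 + 5,610 = 144,840 kg.
Stage 1: m₀ = 144,840 kg, m_f = 144,840 − 93,000 = 51,840 kg; Δv = 367×9.80665×ln(2.794) = 3599.0×1.0275 ≈ 3698 m/s.
Stage 2: m₀ = 39,740 kg, m_f = 39,740 − 31,100 = 8,640 kg; Δv = 320×9.80665×ln(4.6) = 3138.1×1.5260 ≈ 4789 m/s.
Total Δv = 3698 + 4789 = 8487 m/s.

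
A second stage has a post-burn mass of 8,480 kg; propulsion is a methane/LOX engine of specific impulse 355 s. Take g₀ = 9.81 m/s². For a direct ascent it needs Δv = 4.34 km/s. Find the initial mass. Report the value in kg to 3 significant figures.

v_e = Isp · g₀ = 355 × 9.81 = 3482.6 m/s.
By the Tsiolkovsky rocket equation, m₀/m_f = exp(Δv / v_e) = exp(4340 / 3482.6) = exp(1.2462) = 3.4772.
m₀ = m_f × 3.4772 = 8,480 × 3.4772 = 29,486.7 kg.

initial mass ≈ 29500 kg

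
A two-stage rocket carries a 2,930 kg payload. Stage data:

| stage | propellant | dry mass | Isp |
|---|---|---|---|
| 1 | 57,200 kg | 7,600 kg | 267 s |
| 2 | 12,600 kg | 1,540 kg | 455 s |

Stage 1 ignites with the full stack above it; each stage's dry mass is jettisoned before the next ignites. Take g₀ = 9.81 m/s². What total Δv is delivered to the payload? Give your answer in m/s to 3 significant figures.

Δv ≈ 9120 m/s

Ignition mass of stage 1 = 57,200+7,600 + 12,600+1,540 + 2,930 = 81,870 kg.
Stage 1: m₀ = 81,870 kg, m_f = 81,870 − 57,200 = 24,670 kg; Δv = 267×9.81×ln(3.319) = 2619.3×1.1995 ≈ 3142 m/s.
Stage 2: m₀ = 17,070 kg, m_f = 17,070 − 12,600 = 4,470 kg; Δv = 455×9.81×ln(3.819) = 4463.6×1.3399 ≈ 5981 m/s.
Total Δv = 3142 + 5981 = 9123 m/s.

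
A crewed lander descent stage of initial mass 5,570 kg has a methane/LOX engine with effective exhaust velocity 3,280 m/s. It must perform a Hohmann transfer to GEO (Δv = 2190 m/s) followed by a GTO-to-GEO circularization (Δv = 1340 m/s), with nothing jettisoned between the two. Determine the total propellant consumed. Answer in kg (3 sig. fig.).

After the first burn: m = 5570 × exp(−2190/3280.0) = 5570 × 0.51290 = 2,856.85 kg.
After the second burn: m = 2,856.85 × exp(−1340/3280.0) = 2,856.85 × 0.66462 = 1,898.72 kg.
Total propellant = m₀ − m_final = 5570 − 1,898.72 = 3,671.28 kg.

total propellant consumed ≈ 3670 kg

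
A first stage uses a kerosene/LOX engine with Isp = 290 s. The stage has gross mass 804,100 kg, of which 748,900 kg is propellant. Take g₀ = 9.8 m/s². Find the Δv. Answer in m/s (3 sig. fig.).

v_e = Isp · g₀ = 290 × 9.8 = 2842.0 m/s.
m_f = m₀ − m_prop = 804,100 − 748,900 = 55,200 kg.
From the ideal rocket equation, Δv = v_e · ln(m₀/m_f) = 2842.0 × ln(14.57) = 2842.0 × 2.6788 ≈ 7613.0 m/s.

Δv ≈ 7610 m/s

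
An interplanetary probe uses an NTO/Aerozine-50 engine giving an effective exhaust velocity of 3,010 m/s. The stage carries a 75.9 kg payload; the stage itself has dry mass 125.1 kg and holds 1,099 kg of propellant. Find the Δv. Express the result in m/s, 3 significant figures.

m₀ = payload + dry + propellant = 75.9 + 125.1 + 1,099 = 1,300 kg.
m_f = payload + dry = 75.9 + 125.1 = 201 kg.
Δv = v_e · ln(m₀/m_f) = 3010.0 × ln(6.468) = 3010.0 × 1.8668 ≈ 5619.1 m/s.

Δv ≈ 5620 m/s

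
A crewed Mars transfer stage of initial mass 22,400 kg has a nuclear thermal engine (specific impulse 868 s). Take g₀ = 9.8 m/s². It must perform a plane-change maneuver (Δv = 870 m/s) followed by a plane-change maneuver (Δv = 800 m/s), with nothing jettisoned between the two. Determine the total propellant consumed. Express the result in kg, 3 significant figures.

total propellant consumed ≈ 3990 kg

v_e = Isp · g₀ = 868 × 9.8 = 8506.4 m/s.
After the first burn: m = 22400 × exp(−870/8506.4) = 22400 × 0.90278 = 20,222.3 kg.
After the second burn: m = 20,222.3 × exp(−800/8506.4) = 20,222.3 × 0.91024 = 18,407.1 kg.
Total propellant = m₀ − m_final = 22400 − 18,407.1 = 3,992.9 kg.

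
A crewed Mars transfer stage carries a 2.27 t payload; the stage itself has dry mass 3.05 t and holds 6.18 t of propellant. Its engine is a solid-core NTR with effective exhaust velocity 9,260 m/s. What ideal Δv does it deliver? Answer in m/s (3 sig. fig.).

Δv ≈ 7140 m/s

m₀ = payload + dry + propellant = 2.27 + 3.05 + 6.18 = 11.5 t.
m_f = payload + dry = 2.27 + 3.05 = 5.32 t.
Using Δv = v_e ln(m₀/m_f): Δv = v_e · ln(m₀/m_f) = 9260.0 × ln(2.162) = 9260.0 × 0.7709 ≈ 7138.3 m/s.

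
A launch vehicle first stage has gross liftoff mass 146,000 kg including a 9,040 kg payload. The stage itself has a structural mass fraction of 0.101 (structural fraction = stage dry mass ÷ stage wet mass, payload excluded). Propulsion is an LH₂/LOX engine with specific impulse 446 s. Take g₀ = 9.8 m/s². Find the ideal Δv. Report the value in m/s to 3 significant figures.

Stage wet mass = m₀ − payload = 146,000 − 9,040 = 136,960 kg.
Stage dry mass = ε × stage wet mass = 0.101 × 136,960 = 13,833 kg.
Burnout mass m_f = stage dry + payload = 13,833 + 9,040 = 22,873 kg.
v_e = Isp · g₀ = 446 × 9.8 = 4370.8 m/s.
By the Tsiolkovsky rocket equation, Δv = v_e · ln(146,000/22,873) = 4370.8 × ln(6.383) = 4370.8 × 1.8536 ≈ 8102 m/s.

Δv ≈ 8100 m/s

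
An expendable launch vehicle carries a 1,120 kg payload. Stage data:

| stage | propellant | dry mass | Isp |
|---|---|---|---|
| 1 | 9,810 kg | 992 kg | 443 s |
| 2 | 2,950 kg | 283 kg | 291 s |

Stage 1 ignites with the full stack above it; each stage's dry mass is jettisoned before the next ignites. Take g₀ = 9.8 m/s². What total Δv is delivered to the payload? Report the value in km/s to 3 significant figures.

Ignition mass of stage 1 = 9,810+992 + 2,950+283 + 1,120 = 15,155 kg.
Stage 1: m₀ = 15,155 kg, m_f = 15,155 − 9,810 = 5,345 kg; Δv = 443×9.8×ln(2.835) = 4341.4×1.0422 ≈ 4524 m/s.
Stage 2: m₀ = 4,353 kg, m_f = 4,353 − 2,950 = 1,403 kg; Δv = 291×9.8×ln(3.103) = 2851.8×1.1323 ≈ 3229 m/s.
Total Δv = 4524 + 3229 = 7753 m/s.

Δv ≈ 7.75 km/s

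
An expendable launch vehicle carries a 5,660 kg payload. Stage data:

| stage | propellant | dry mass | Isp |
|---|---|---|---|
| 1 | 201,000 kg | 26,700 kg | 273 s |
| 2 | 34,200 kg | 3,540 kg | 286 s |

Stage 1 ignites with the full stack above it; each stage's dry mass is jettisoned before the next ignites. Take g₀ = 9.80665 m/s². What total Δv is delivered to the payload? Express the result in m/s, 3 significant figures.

Ignition mass of stage 1 = 201,000+26,700 + 34,200+3,540 + 5,660 = 271,100 kg.
Stage 1: m₀ = 271,100 kg, m_f = 271,100 − 201,000 = 70,100 kg; Δv = 273×9.80665×ln(3.867) = 2677.2×1.3526 ≈ 3621 m/s.
Stage 2: m₀ = 43,400 kg, m_f = 43,400 − 34,200 = 9,200 kg; Δv = 286×9.80665×ln(4.717) = 2804.7×1.5513 ≈ 4351 m/s.
Total Δv = 3621 + 4351 = 7972 m/s.

Δv ≈ 7970 m/s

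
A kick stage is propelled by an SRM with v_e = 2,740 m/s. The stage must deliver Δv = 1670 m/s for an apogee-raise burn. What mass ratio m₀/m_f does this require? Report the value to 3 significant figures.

mass ratio ≈ 1.84

m₀/m_f = exp(Δv / v_e) = exp(1670 / 2740.0) = exp(0.6095) = 1.8395.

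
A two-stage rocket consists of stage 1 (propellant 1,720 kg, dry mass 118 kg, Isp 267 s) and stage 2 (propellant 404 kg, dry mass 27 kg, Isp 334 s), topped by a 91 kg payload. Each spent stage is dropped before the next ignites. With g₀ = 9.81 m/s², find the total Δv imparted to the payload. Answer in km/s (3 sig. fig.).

Ignition mass of stage 1 = 1,720+118 + 404+27 + 91 = 2,360 kg.
Stage 1: m₀ = 2,360 kg, m_f = 2,360 − 1,720 = 640 kg; Δv = 267×9.81×ln(3.688) = 2619.3×1.3049 ≈ 3418 m/s.
Stage 2: m₀ = 522 kg, m_f = 522 − 404 = 118 kg; Δv = 334×9.81×ln(4.424) = 3276.5×1.4870 ≈ 4872 m/s.
Total Δv = 3418 + 4872 = 8290 m/s.

Δv ≈ 8.29 km/s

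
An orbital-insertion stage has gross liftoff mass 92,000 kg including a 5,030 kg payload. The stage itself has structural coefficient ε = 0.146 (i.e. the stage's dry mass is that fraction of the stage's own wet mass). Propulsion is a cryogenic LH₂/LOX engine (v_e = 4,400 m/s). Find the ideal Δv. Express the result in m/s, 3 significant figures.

Δv ≈ 7250 m/s

Stage wet mass = m₀ − payload = 92,000 − 5,030 = 86,970 kg.
Stage dry mass = ε × stage wet mass = 0.146 × 86,970 = 12,697.6 kg.
Burnout mass m_f = stage dry + payload = 12,697.6 + 5,030 = 17,727.6 kg.
Δv = v_e · ln(92,000/17,727.6) = 4400.0 × ln(5.19) = 4400.0 × 1.6467 ≈ 7245 m/s.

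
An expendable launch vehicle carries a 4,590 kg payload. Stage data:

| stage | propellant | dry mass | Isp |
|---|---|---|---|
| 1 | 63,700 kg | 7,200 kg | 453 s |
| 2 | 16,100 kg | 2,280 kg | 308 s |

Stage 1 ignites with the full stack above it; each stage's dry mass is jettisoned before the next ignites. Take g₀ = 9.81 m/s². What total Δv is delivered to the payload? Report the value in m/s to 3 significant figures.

Ignition mass of stage 1 = 63,700+7,200 + 16,100+2,280 + 4,590 = 93,870 kg.
Stage 1: m₀ = 93,870 kg, m_f = 93,870 − 63,700 = 30,170 kg; Δv = 453×9.81×ln(3.111) = 4443.9×1.1351 ≈ 5044 m/s.
Stage 2: m₀ = 22,970 kg, m_f = 22,970 − 16,100 = 6,870 kg; Δv = 308×9.81×ln(3.344) = 3021.5×1.2070 ≈ 3647 m/s.
Total Δv = 5044 + 3647 = 8691 m/s.

Δv ≈ 8690 m/s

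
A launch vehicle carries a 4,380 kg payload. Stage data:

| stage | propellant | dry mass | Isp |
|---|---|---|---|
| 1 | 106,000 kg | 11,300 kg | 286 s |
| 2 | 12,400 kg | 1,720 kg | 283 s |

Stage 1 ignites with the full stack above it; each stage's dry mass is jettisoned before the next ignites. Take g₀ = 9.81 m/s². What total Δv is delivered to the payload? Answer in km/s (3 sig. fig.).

Δv ≈ 7.34 km/s

Ignition mass of stage 1 = 106,000+11,300 + 12,400+1,720 + 4,380 = 135,800 kg.
Stage 1: m₀ = 135,800 kg, m_f = 135,800 − 106,000 = 29,800 kg; Δv = 286×9.81×ln(4.557) = 2805.7×1.5167 ≈ 4255 m/s.
Stage 2: m₀ = 18,500 kg, m_f = 18,500 − 12,400 = 6,100 kg; Δv = 283×9.81×ln(3.033) = 2776.2×1.1095 ≈ 3080 m/s.
Total Δv = 4255 + 3080 = 7335 m/s.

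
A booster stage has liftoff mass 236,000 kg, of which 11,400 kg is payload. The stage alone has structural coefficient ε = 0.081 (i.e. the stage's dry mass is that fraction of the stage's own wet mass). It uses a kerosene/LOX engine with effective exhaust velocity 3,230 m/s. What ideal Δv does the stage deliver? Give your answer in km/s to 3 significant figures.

Δv ≈ 6.71 km/s

Stage wet mass = m₀ − payload = 236,000 − 11,400 = 224,600 kg.
Stage dry mass = ε × stage wet mass = 0.081 × 224,600 = 18,192.6 kg.
Burnout mass m_f = stage dry + payload = 18,192.6 + 11,400 = 29,592.6 kg.
Δv = v_e · ln(236,000/29,592.6) = 3230.0 × ln(7.975) = 3230.0 × 2.0763 ≈ 6706 m/s.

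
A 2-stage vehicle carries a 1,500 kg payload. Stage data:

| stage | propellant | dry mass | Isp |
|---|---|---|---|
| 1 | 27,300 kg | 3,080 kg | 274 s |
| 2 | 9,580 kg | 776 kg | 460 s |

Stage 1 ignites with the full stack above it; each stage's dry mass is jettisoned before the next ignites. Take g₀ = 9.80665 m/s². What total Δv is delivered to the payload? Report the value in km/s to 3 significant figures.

Δv ≈ 10.2 km/s

Ignition mass of stage 1 = 27,300+3,080 + 9,580+776 + 1,500 = 42,236 kg.
Stage 1: m₀ = 42,236 kg, m_f = 42,236 − 27,300 = 14,936 kg; Δv = 274×9.80665×ln(2.828) = 2687.0×1.0395 ≈ 2793 m/s.
Stage 2: m₀ = 11,856 kg, m_f = 11,856 − 9,580 = 2,276 kg; Δv = 460×9.80665×ln(5.209) = 4511.1×1.6504 ≈ 7445 m/s.
Total Δv = 2793 + 7445 = 10238 m/s.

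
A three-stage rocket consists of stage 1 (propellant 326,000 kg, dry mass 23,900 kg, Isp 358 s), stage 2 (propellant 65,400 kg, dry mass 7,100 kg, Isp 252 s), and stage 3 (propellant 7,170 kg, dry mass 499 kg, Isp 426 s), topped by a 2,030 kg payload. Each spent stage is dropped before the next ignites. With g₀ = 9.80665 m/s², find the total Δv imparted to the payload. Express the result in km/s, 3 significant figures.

Δv ≈ 14.5 km/s

Ignition mass of stage 1 = 326,000+23,900 + 65,400+7,100 + 7,170+499 + 2,030 = 432,099 kg.
Stage 1: m₀ = 432,099 kg, m_f = 432,099 − 326,000 = 106,099 kg; Δv = 358×9.80665×ln(4.073) = 3510.8×1.4043 ≈ 4930 m/s.
Stage 2: m₀ = 82,199 kg, m_f = 82,199 − 65,400 = 16,799 kg; Δv = 252×9.80665×ln(4.893) = 2471.3×1.5878 ≈ 3924 m/s.
Stage 3: m₀ = 9,699 kg, m_f = 9,699 − 7,170 = 2,529 kg; Δv = 426×9.80665×ln(3.835) = 4177.6×1.3442 ≈ 5616 m/s.
Total Δv = 4930 + 3924 + 5616 = 14470 m/s.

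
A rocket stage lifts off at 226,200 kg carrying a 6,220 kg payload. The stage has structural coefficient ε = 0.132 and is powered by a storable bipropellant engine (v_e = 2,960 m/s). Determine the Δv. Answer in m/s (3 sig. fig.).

Stage wet mass = m₀ − payload = 226,200 − 6,220 = 219,980 kg.
Stage dry mass = ε × stage wet mass = 0.132 × 219,980 = 29,037.4 kg.
Burnout mass m_f = stage dry + payload = 29,037.4 + 6,220 = 35,257.4 kg.
By the Tsiolkovsky rocket equation, Δv = v_e · ln(226,200/35,257.4) = 2960.0 × ln(6.416) = 2960.0 × 1.8587 ≈ 5502 m/s.

Δv ≈ 5500 m/s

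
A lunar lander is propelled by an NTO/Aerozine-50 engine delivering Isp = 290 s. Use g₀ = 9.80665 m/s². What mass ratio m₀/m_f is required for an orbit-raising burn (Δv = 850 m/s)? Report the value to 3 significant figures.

v_e = Isp · g₀ = 290 × 9.80665 = 2843.9 m/s.
Using Δv = v_e ln(m₀/m_f): m₀/m_f = exp(Δv / v_e) = exp(850 / 2843.9) = exp(0.2989) = 1.3484.

mass ratio ≈ 1.35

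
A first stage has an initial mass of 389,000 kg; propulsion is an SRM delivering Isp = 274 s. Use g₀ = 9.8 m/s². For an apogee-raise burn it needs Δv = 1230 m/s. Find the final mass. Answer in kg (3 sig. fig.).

v_e = Isp · g₀ = 274 × 9.8 = 2685.2 m/s.
From the ideal rocket equation, m₀/m_f = exp(Δv / v_e) = exp(1230 / 2685.2) = exp(0.4581) = 1.5810.
m_f = m₀ / 1.5810 = 389,000 / 1.5810 = 246,047 kg.

final mass ≈ 246000 kg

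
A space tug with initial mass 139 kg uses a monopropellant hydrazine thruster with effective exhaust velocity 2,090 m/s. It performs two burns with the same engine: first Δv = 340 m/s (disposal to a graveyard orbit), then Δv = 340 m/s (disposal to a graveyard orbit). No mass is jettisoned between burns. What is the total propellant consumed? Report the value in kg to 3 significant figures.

After the first burn: m = 139 × exp(−340/2090.0) = 139 × 0.84986 = 118.131 kg.
After the second burn: m = 118.131 × exp(−340/2090.0) = 118.131 × 0.84986 = 100.395 kg.
Total propellant = m₀ − m_final = 139 − 100.395 = 38.605 kg.

total propellant consumed ≈ 38.6 kg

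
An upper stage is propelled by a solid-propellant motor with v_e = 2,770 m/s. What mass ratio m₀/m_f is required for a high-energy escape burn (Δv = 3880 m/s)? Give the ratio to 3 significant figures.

Using Δv = v_e ln(m₀/m_f): m₀/m_f = exp(Δv / v_e) = exp(3880 / 2770.0) = exp(1.4007) = 4.0581.

mass ratio ≈ 4.06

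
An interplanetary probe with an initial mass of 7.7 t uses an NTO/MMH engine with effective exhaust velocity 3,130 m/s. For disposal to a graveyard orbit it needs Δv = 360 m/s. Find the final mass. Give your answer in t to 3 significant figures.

Rocket equation: m₀/m_f = exp(Δv / v_e) = exp(360 / 3130.0) = exp(0.1150) = 1.1219.
m_f = m₀ / 1.1219 = 7.7 / 1.1219 = 6.86336 t.

final mass ≈ 6.86 t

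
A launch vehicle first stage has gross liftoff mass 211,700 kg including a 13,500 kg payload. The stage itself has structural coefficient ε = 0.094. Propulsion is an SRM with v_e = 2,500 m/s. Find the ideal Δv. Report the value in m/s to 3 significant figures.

Δv ≈ 4710 m/s

Stage wet mass = m₀ − payload = 211,700 − 13,500 = 198,200 kg.
Stage dry mass = ε × stage wet mass = 0.094 × 198,200 = 18,630.8 kg.
Burnout mass m_f = stage dry + payload = 18,630.8 + 13,500 = 32,130.8 kg.
Δv = v_e · ln(211,700/32,130.8) = 2500.0 × ln(6.589) = 2500.0 × 1.8854 ≈ 4713 m/s.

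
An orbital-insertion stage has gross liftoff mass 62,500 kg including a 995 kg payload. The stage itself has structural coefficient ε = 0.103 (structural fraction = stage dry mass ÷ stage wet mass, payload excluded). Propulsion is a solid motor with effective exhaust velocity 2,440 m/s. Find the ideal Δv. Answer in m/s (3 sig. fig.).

Stage wet mass = m₀ − payload = 62,500 − 995 = 61,505 kg.
Stage dry mass = ε × stage wet mass = 0.103 × 61,505 = 6,335.02 kg.
Burnout mass m_f = stage dry + payload = 6,335.02 + 995 = 7,330.02 kg.
By the Tsiolkovsky rocket equation, Δv = v_e · ln(62,500/7,330.02) = 2440.0 × ln(8.527) = 2440.0 × 2.1432 ≈ 5229 m/s.

Δv ≈ 5230 m/s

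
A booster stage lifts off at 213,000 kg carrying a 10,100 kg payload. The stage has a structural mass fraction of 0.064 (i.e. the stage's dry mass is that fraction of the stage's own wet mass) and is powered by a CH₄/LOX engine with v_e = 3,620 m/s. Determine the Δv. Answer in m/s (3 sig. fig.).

Stage wet mass = m₀ − payload = 213,000 − 10,100 = 202,900 kg.
Stage dry mass = ε × stage wet mass = 0.064 × 202,900 = 12,985.6 kg.
Burnout mass m_f = stage dry + payload = 12,985.6 + 10,100 = 23,085.6 kg.
Δv = v_e · ln(213,000/23,085.6) = 3620.0 × ln(9.227) = 3620.0 × 2.2221 ≈ 8044 m/s.

Δv ≈ 8040 m/s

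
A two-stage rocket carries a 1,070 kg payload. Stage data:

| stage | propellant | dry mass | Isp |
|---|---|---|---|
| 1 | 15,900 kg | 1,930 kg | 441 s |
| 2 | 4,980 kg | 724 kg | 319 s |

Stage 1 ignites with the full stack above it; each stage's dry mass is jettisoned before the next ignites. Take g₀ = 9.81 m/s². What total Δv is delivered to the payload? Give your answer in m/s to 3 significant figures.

Ignition mass of stage 1 = 15,900+1,930 + 4,980+724 + 1,070 = 24,604 kg.
Stage 1: m₀ = 24,604 kg, m_f = 24,604 − 15,900 = 8,704 kg; Δv = 441×9.81×ln(2.827) = 4326.2×1.0391 ≈ 4495 m/s.
Stage 2: m₀ = 6,774 kg, m_f = 6,774 − 4,980 = 1,794 kg; Δv = 319×9.81×ln(3.776) = 3129.4×1.3286 ≈ 4158 m/s.
Total Δv = 4495 + 4158 = 8653 m/s.

Δv ≈ 8650 m/s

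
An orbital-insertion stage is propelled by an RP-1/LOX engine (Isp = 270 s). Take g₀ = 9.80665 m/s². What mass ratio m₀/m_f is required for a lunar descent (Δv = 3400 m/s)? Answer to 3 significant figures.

mass ratio ≈ 3.61

v_e = Isp · g₀ = 270 × 9.80665 = 2647.8 m/s.
m₀/m_f = exp(Δv / v_e) = exp(3400 / 2647.8) = exp(1.2841) = 3.6114.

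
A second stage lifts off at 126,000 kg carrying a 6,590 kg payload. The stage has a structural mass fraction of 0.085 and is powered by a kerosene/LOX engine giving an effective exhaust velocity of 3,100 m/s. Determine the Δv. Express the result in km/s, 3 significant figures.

Stage wet mass = m₀ − payload = 126,000 − 6,590 = 119,410 kg.
Stage dry mass = ε × stage wet mass = 0.085 × 119,410 = 10,149.9 kg.
Burnout mass m_f = stage dry + payload = 10,149.9 + 6,590 = 16,739.9 kg.
From the ideal rocket equation, Δv = v_e · ln(126,000/16,739.9) = 3100.0 × ln(7.527) = 3100.0 × 2.0185 ≈ 6257 m/s.

Δv ≈ 6.26 km/s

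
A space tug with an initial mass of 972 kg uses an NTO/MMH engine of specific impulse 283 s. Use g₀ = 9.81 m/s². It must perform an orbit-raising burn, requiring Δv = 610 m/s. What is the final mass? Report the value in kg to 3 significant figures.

final mass ≈ 780 kg

v_e = Isp · g₀ = 283 × 9.81 = 2776.2 m/s.
m₀/m_f = exp(Δv / v_e) = exp(610 / 2776.2) = exp(0.2197) = 1.2457.
m_f = m₀ / 1.2457 = 972 / 1.2457 = 780.284 kg.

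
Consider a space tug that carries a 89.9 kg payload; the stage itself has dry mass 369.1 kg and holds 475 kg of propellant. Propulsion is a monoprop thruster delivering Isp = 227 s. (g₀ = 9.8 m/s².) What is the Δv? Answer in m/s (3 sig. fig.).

v_e = Isp · g₀ = 227 × 9.8 = 2224.6 m/s.
m₀ = payload + dry + propellant = 89.9 + 369.1 + 475 = 934 kg.
m_f = payload + dry = 89.9 + 369.1 = 459 kg.
From the ideal rocket equation, Δv = v_e · ln(m₀/m_f) = 2224.6 × ln(2.035) = 2224.6 × 0.7104 ≈ 1580.4 m/s.

Δv ≈ 1580 m/s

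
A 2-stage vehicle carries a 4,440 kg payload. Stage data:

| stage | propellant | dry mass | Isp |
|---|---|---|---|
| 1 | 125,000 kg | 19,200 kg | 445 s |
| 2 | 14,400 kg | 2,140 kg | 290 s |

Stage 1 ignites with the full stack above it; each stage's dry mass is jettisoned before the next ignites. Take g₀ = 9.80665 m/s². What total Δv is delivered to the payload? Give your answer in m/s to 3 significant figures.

Ignition mass of stage 1 = 125,000+19,200 + 14,400+2,140 + 4,440 = 165,180 kg.
Stage 1: m₀ = 165,180 kg, m_f = 165,180 − 125,000 = 40,180 kg; Δv = 445×9.80665×ln(4.111) = 4364.0×1.4137 ≈ 6169 m/s.
Stage 2: m₀ = 20,980 kg, m_f = 20,980 − 14,400 = 6,580 kg; Δv = 290×9.80665×ln(3.188) = 2843.9×1.1595 ≈ 3298 m/s.
Total Δv = 6169 + 3298 = 9467 m/s.

Δv ≈ 9470 m/s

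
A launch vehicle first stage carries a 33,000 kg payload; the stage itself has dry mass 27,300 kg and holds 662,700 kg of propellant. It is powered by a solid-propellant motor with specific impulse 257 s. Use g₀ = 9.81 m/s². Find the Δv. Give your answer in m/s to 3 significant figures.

Δv ≈ 6260 m/s

v_e = Isp · g₀ = 257 × 9.81 = 2521.2 m/s.
m₀ = payload + dry + propellant = 33,000 + 27,300 + 662,700 = 723,000 kg.
m_f = payload + dry = 33,000 + 27,300 = 60,300 kg.
Using Δv = v_e ln(m₀/m_f): Δv = v_e · ln(m₀/m_f) = 2521.2 × ln(11.99) = 2521.2 × 2.4841 ≈ 6262.8 m/s.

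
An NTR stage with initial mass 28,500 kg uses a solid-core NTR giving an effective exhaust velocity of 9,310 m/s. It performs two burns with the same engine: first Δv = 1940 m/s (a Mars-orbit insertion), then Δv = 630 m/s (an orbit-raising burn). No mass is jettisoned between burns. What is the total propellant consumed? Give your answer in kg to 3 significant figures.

total propellant consumed ≈ 6870 kg

After the first burn: m = 28500 × exp(−1940/9310.0) = 28500 × 0.81190 = 23,139.2 kg.
After the second burn: m = 23,139.2 × exp(−630/9310.0) = 23,139.2 × 0.93457 = 21,625.2 kg.
Total propellant = m₀ − m_final = 28500 − 21,625.2 = 6,874.8 kg.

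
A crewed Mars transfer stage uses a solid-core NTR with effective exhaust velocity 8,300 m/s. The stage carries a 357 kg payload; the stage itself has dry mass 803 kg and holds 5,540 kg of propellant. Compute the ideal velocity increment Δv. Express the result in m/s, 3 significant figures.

m₀ = payload + dry + propellant = 357 + 803 + 5,540 = 6,700 kg.
m_f = payload + dry = 357 + 803 = 1,160 kg.
From the ideal rocket equation, Δv = v_e · ln(m₀/m_f) = 8300.0 × ln(5.776) = 8300.0 × 1.7537 ≈ 14555.6 m/s.

Δv ≈ 14600 m/s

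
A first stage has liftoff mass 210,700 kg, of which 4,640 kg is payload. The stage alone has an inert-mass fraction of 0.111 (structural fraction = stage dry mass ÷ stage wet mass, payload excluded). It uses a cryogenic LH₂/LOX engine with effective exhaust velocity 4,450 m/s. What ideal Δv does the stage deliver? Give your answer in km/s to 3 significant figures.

Δv ≈ 9.06 km/s

Stage wet mass = m₀ − payload = 210,700 − 4,640 = 206,060 kg.
Stage dry mass = ε × stage wet mass = 0.111 × 206,060 = 22,872.7 kg.
Burnout mass m_f = stage dry + payload = 22,872.7 + 4,640 = 27,512.7 kg.
From the ideal rocket equation, Δv = v_e · ln(210,700/27,512.7) = 4450.0 × ln(7.658) = 4450.0 × 2.0358 ≈ 9059 m/s.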